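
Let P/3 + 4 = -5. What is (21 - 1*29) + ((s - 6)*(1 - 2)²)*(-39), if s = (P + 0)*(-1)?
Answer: -827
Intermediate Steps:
P = -27 (P = -12 + 3*(-5) = -12 - 15 = -27)
s = 27 (s = (-27 + 0)*(-1) = -27*(-1) = 27)
(21 - 1*29) + ((s - 6)*(1 - 2)²)*(-39) = (21 - 1*29) + ((27 - 6)*(1 - 2)²)*(-39) = (21 - 29) + (21*(-1)²)*(-39) = -8 + (21*1)*(-39) = -8 + 21*(-39) = -8 - 819 = -827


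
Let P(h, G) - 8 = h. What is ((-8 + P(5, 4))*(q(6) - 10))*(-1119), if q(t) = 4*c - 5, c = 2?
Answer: 39165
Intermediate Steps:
P(h, G) = 8 + h
q(t) = 3 (q(t) = 4*2 - 5 = 8 - 5 = 3)
((-8 + P(5, 4))*(q(6) - 10))*(-1119) = ((-8 + (8 + 5))*(3 - 10))*(-1119) = ((-8 + 13)*(-7))*(-1119) = (5*(-7))*(-1119) = -35*(-1119) = 39165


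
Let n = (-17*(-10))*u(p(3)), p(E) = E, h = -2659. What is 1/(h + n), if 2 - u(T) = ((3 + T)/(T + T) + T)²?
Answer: -1/5039 ≈ -0.00019845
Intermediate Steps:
u(T) = 2 - (T + (3 + T)/(2*T))² (u(T) = 2 - ((3 + T)/(T + T) + T)² = 2 - ((3 + T)/((2*T)) + T)² = 2 - ((3 + T)*(1/(2*T)) + T)² = 2 - ((3 + T)/(2*T) + T)² = 2 - (T + (3 + T)/(2*T))²)
n = -2380 (n = (-17*(-10))*(2 - ¼*(3 + 3 + 2*3²)²/3²) = 170*(2 - ¼*⅑*(3 + 3 + 2*9)²) = 170*(2 - ¼*⅑*(3 + 3 + 18)²) = 170*(2 - ¼*⅑*24²) = 170*(2 - ¼*⅑*576) = 170*(2 - 16) = 170*(-14) = -2380)
1/(h + n) = 1/(-2659 - 2380) = 1/(-5039) = -1/5039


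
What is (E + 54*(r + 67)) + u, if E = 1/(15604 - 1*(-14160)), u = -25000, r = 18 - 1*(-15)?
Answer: -583374399/29764 ≈ -19600.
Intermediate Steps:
r = 33 (r = 18 + 15 = 33)
E = 1/29764 (E = 1/(15604 + 14160) = 1/29764 ≈ 3.3598e-5)
(E + 54*(r + 67)) + u = (1/29764 + 54*(33 + 67)) - 25000 = (1/29764 + 54*100) - 25000 = (1/29764 + 5400) - 25000 = 160725601/29764 - 25000 = -583374399/29764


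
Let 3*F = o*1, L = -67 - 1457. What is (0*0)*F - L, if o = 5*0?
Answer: 1524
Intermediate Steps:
L = -1524
o = 0
F = 0 (F = (0*1)/3 = (1/3)*0 = 0)
(0*0)*F - L = (0*0)*0 - 1*(-1524) = 0*0 + 1524 = 0 + 1524 = 1524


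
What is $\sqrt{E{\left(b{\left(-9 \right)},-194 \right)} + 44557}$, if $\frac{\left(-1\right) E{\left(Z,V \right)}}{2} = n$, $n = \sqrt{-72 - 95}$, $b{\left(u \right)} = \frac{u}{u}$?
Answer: $\sqrt{44557 - 2 i \sqrt{167}} \approx 211.09 - 0.0612 i$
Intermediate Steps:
$b{\left(u \right)} = 1$
$n = i \sqrt{167}$ ($n = \sqrt{-167} = i \sqrt{167} \approx 12.923 i$)
$E{\left(Z,V \right)} = - 2 i \sqrt{167}$
$\sqrt{E{\left(b{\left(-9 \right)},-194 \right)} + 44557} = \sqrt{- 2 i \sqrt{167} + 44557} = \sqrt{44557 - 2 i \sqrt{167}}$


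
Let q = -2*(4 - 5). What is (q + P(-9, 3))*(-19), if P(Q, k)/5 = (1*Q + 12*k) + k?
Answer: -2888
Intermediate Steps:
P(Q, k) = 5*Q + 65*k (P(Q, k) = 5*((1*Q + 12*k) + k) = 5*((Q + 12*k) + k) = 5*(Q + 13*k) = 5*Q + 65*k)
q = 2 (q = -2*(-1) = 2)
(q + P(-9, 3))*(-19) = (2 + (5*(-9) + 65*3))*(-19) = (2 + (-45 + 195))*(-19) = (2 + 150)*(-19) = 152*(-19) = -2888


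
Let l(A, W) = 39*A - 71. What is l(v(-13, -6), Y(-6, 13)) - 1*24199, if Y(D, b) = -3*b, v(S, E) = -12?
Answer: -24738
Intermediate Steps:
l(A, W) = -71 + 39*A
l(v(-13, -6), Y(-6, 13)) - 1*24199 = (-71 + 39*(-12)) - 1*24199 = (-71 - 468) - 24199 = -539 - 24199 = -24738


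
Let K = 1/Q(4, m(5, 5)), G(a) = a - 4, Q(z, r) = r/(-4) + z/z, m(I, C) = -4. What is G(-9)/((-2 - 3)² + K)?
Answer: -26/51 ≈ -0.50980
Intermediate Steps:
Q(z, r) = 1 - r/4 (Q(z, r) = r*(-¼) + 1 = -r/4 + 1 = 1 - r/4)
G(a) = -4 + a
K = ½ (K = 1/(1 - ¼*(-4)) = 1/(1 + 1) = 1/2 = ½ ≈ 0.50000)
G(-9)/((-2 - 3)² + K) = (-4 - 9)/((-2 - 3)² + ½) = -13/((-5)² + ½) = -13/(25 + ½) = -13/(51/2) = (2/51)*(-13) = -26/51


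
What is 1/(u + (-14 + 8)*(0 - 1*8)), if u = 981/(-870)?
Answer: 290/13593 ≈ 0.021334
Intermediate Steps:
u = -327/290 (u = 981*(-1/870) = -327/290 ≈ -1.1276)
1/(u + (-14 + 8)*(0 - 1*8)) = 1/(-327/290 + (-14 + 8)*(0 - 1*8)) = 1/(-327/290 - 6*(0 - 8)) = 1/(-327/290 - 6*(-8)) = 1/(-327/290 + 48) = 1/(13593/290) = 290/13593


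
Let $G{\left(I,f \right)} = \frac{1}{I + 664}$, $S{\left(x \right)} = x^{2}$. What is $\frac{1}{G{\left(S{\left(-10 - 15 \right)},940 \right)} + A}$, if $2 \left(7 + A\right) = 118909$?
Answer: $\frac{2578}{153255657} \approx 1.6822 \cdot 10^{-5}$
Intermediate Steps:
$G{\left(I,f \right)} = \frac{1}{664 + I}$
$A = \frac{118895}{2}$ ($A = -7 + \frac{1}{2} \cdot 118909 = -7 + \frac{118909}{2} = \frac{118895}{2} \approx 59448.0$)
$\frac{1}{G{\left(S{\left(-10 - 15 \right)},940 \right)} + A} = \frac{1}{\frac{1}{664 + \left(-10 - 15\right)^{2}} + \frac{118895}{2}} = \frac{1}{\frac{1}{664 + \left(-25\right)^{2}} + \frac{118895}{2}} = \frac{1}{\frac{1}{664 + 625} + \frac{118895}{2}} = \frac{1}{\frac{1}{1289} + \frac{118895}{2}} = \frac{1}{\frac{153255657}{2578}} = \frac{2578}{153255657}$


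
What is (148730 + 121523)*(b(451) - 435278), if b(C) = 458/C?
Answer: -53053344809760/451 ≈ -1.1763e+11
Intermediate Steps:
(148730 + 121523)*(b(451) - 435278) = (148730 + 121523)*(458/451 - 435278) = 270253*(458*(1/451) - 435278) = 270253*(458/451 - 435278) = 270253*(-196309920/451) = -53053344809760/451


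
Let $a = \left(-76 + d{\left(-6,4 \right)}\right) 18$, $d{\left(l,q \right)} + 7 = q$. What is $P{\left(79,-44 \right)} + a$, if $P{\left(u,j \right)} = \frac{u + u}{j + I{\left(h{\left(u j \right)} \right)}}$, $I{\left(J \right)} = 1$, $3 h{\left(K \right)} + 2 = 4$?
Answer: $- \frac{61304}{43} \approx -1425.7$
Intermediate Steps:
$h{\left(K \right)} = \frac{2}{3}$ ($h{\left(K \right)} = - \frac{2}{3} + \frac{1}{3} \cdot 4 = - \frac{2}{3} + \frac{4}{3} = \frac{2}{3}$)
$d{\left(l,q \right)} = -7 + q$
$P{\left(u,j \right)} = \frac{2 u}{1 + j}$ ($P{\left(u,j \right)} = \frac{u + u}{j + 1} = \frac{2 u}{1 + j}$)
$a = -1422$ ($a = \left(-76 + \left(-7 + 4\right)\right) 18 = \left(-76 - 3\right) 18 = \left(-79\right) 18 = -1422$)
$P{\left(79,-44 \right)} + a = 2 \cdot 79 \frac{1}{1 - 44} - 1422 = 2 \cdot 79 \frac{1}{-43} - 1422 = 2 \cdot 79 \left(- \frac{1}{43}\right) - 1422 = - \frac{158}{43} - 1422 = - \frac{61304}{43}$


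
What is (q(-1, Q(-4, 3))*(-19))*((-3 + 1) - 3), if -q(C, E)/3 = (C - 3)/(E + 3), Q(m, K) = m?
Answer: -1140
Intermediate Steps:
q(C, E) = -3*(-3 + C)/(3 + E) (q(C, E) = -3*(C - 3)/(E + 3) = -3*(-3 + C)/(3 + E))
(q(-1, Q(-4, 3))*(-19))*((-3 + 1) - 3) = ((3*(3 - 1*(-1))/(3 - 4))*(-19))*((-3 + 1) - 3) = ((3*(3 + 1)/(-1))*(-19))*(-2 - 3) = ((3*(-1)*4)*(-19))*(-5) = -12*(-19)*(-5) = 228*(-5) = -1140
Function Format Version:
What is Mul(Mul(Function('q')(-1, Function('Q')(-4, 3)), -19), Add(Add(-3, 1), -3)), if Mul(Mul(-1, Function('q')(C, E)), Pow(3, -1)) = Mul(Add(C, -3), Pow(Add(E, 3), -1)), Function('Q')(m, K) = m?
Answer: -1140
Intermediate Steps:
Function('q')(C, E) = Mul(-3, Pow(Add(3, E), -1), Add(-3, C)) (Function('q')(C, E) = Mul(-3, Mul(Add(C, -3), Pow(Add(E, 3), -1))) = Mul(-3, Mul(Add(-3, C), Pow(Add(3, E), -1))) = Mul(-3, Mul(Pow(Add(3, E), -1), Add(-3, C))) = Mul(-3, Pow(Add(3, E), -1), Add(-3, C)))
Mul(Mul(Function('q')(-1, Function('Q')(-4, 3)), -19), Add(Add(-3, 1), -3)) = Mul(Mul(Mul(3, Pow(Add(3, -4), -1), Add(3, Mul(-1, -1))), -19), Add(Add(-3, 1), -3)) = Mul(Mul(Mul(3, Pow(-1, -1), Add(3, 1)), -19), Add(-2, -3)) = Mul(Mul(Mul(3, -1, 4), -19), -5) = Mul(Mul(-12, -19), -5) = Mul(228, -5) = -1140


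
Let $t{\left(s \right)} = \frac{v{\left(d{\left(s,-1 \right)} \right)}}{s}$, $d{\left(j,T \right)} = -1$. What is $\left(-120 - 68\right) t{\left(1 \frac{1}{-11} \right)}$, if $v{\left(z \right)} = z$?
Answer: $-2068$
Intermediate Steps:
$t{\left(s \right)} = - \frac{1}{s}$
$\left(-120 - 68\right) t{\left(1 \frac{1}{-11} \right)} = \left(-120 - 68\right) \left(- \frac{1}{1 \frac{1}{-11}}\right) = - 188 \left(- \frac{1}{1 \left(- \frac{1}{11}\right)}\right) = - 188 \left(- \frac{1}{- \frac{1}{11}}\right) = - 188 \left(\left(-1\right) \left(-11\right)\right) = \left(-188\right) 11 = -2068$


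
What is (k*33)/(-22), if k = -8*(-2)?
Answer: -24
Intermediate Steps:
k = 16
(k*33)/(-22) = (16*33)/(-22) = 528*(-1/22) = -24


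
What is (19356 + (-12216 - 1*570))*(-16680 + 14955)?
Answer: -11333250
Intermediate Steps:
(19356 + (-12216 - 1*570))*(-16680 + 14955) = (19356 + (-12216 - 570))*(-1725) = (19356 - 12786)*(-1725) = 6570*(-1725) = -11333250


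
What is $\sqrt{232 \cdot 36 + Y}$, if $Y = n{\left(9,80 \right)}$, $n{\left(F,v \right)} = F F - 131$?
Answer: $\sqrt{8302} \approx 91.115$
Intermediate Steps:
$n{\left(F,v \right)} = -131 + F^{2}$ ($n{\left(F,v \right)} = F^{2} - 131 = -131 + F^{2}$)
$Y = -50$ ($Y = -131 + 9^{2} = -131 + 81 = -50$)
$\sqrt{232 \cdot 36 + Y} = \sqrt{232 \cdot 36 - 50} = \sqrt{8352 - 50} = \sqrt{8302}$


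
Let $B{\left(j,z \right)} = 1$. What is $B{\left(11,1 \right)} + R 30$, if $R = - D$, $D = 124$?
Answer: $-3719$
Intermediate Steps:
$R = -124$ ($R = \left(-1\right) 124 = -124$)
$B{\left(11,1 \right)} + R 30 = 1 - 3720 = -3719$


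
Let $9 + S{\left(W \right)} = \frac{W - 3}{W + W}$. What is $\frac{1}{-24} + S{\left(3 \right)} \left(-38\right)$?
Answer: $\frac{8207}{24} \approx 341.96$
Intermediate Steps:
$S{\left(W \right)} = -9 + \frac{-3 + W}{2 W}$ ($S{\left(W \right)} = -9 + \frac{W - 3}{W + W} = -9 + \frac{-3 + W}{2 W}$)
$\frac{1}{-24} + S{\left(3 \right)} \left(-38\right) = \frac{1}{-24} + \frac{-3 - 51}{2 \cdot 3} \left(-38\right) = - \frac{1}{24} + \frac{1}{2} \cdot \frac{1}{3} \left(-3 - 51\right) \left(-38\right) = - \frac{1}{24} + \frac{1}{2} \cdot \frac{1}{3} \left(-54\right) \left(-38\right) = - \frac{1}{24} - -342 = - \frac{1}{24} + 342 = \frac{8207}{24}$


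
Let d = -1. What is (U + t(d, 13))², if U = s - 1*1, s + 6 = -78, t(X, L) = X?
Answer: 7396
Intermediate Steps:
s = -84 (s = -6 - 78 = -84)
U = -85 (U = -84 - 1*1 = -84 - 1 = -85)
(U + t(d, 13))² = (-85 - 1)² = (-86)² = 7396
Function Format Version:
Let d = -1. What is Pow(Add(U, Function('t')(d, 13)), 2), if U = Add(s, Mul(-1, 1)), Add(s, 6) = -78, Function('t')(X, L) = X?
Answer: 7396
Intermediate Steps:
s = -84 (s = Add(-6, -78) = -84)
U = -85 (U = Add(-84, Mul(-1, 1)) = Add(-84, -1) = -85)
Pow(Add(U, Function('t')(d, 13)), 2) = Pow(Add(-85, -1), 2) = Pow(-86, 2) = 7396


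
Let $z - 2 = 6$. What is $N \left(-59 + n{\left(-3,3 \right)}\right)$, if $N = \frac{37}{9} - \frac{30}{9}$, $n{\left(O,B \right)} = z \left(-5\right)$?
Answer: $-77$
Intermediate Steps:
$z = 8$ ($z = 2 + 6 = 8$)
$n{\left(O,B \right)} = -40$ ($n{\left(O,B \right)} = 8 \left(-5\right) = -40$)
$N = \frac{7}{9}$ ($N = 37 \cdot \frac{1}{9} - \frac{10}{3} = \frac{37}{9} - \frac{10}{3} = \frac{7}{9} \approx 0.77778$)
$N \left(-59 + n{\left(-3,3 \right)}\right) = \frac{7 \left(-59 - 40\right)}{9} = \frac{7}{9} \left(-99\right) = -77$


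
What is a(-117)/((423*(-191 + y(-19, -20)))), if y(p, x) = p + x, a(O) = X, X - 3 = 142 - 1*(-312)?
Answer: -457/97290 ≈ -0.0046973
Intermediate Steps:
X = 457 (X = 3 + (142 - 1*(-312)) = 3 + (142 + 312) = 3 + 454 = 457)
a(O) = 457
a(-117)/((423*(-191 + y(-19, -20)))) = 457/((423*(-191 + (-19 - 20)))) = 457/((423*(-191 - 39))) = 457/((423*(-230))) = 457/(-97290) = 457*(-1/97290) = -457/97290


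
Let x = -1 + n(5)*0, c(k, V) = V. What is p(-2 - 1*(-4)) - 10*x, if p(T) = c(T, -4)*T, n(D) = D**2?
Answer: 2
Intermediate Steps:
x = -1 (x = -1 + 5**2*0 = -1 + 25*0 = -1 + 0 = -1)
p(T) = -4*T
p(-2 - 1*(-4)) - 10*x = -4*(-2 - 1*(-4)) - 10*(-1) = -4*(-2 + 4) + 10 = -4*2 + 10 = -8 + 10 = 2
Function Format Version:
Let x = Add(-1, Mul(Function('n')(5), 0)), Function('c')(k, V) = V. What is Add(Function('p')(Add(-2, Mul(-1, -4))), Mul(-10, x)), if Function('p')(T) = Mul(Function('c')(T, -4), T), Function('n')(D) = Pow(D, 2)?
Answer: 2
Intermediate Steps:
x = -1 (x = Add(-1, Mul(Pow(5, 2), 0)) = Add(-1, Mul(25, 0)) = Add(-1, 0) = -1)
Function('p')(T) = Mul(-4, T)
Add(Function('p')(Add(-2, Mul(-1, -4))), Mul(-10, x)) = Add(Mul(-4, Add(-2, Mul(-1, -4))), Mul(-10, -1)) = Add(Mul(-4, Add(-2, 4)), 10) = Add(Mul(-4, 2), 10) = Add(-8, 10) = 2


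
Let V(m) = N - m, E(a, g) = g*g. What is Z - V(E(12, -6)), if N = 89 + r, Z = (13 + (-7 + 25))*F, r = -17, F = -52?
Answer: -1648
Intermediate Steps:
E(a, g) = g²
Z = -1612 (Z = (13 + (-7 + 25))*(-52) = (13 + 18)*(-52) = 31*(-52) = -1612)
N = 72 (N = 89 - 17 = 72)
V(m) = 72 - m
Z - V(E(12, -6)) = -1612 - (72 - 1*(-6)²) = -1612 - (72 - 1*36) = -1612 - (72 - 36) = -1612 - 1*36 = -1612 - 36 = -1648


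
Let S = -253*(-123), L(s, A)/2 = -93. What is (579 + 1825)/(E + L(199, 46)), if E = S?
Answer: 2404/30933 ≈ 0.077716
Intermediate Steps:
L(s, A) = -186 (L(s, A) = 2*(-93) = -186)
S = 31119
E = 31119
(579 + 1825)/(E + L(199, 46)) = (579 + 1825)/(31119 - 186) = 2404/30933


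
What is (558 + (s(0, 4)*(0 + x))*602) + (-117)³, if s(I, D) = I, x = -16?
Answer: -1601055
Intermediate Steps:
(558 + (s(0, 4)*(0 + x))*602) + (-117)³ = (558 + (0*(0 - 16))*602) + (-117)³ = (558 + (0*(-16))*602) - 1601613 = (558 + 0*602) - 1601613 = (558 + 0) - 1601613 = 558 - 1601613 = -1601055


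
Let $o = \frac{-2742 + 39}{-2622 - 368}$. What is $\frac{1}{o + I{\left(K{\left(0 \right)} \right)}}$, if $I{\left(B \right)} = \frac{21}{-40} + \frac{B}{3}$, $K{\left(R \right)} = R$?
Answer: $\frac{11960}{4533} \approx 2.6384$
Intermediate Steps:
$o = \frac{2703}{2990}$ ($o = - \frac{2703}{-2990} = \left(-2703\right) \left(- \frac{1}{2990}\right) = \frac{2703}{2990} \approx 0.90401$)
$I{\left(B \right)} = - \frac{21}{40} + \frac{B}{3}$ ($I{\left(B \right)} = 21 \left(- \frac{1}{40}\right) + B \frac{1}{3} = - \frac{21}{40} + \frac{B}{3}$)
$\frac{1}{o + I{\left(K{\left(0 \right)} \right)}} = \frac{1}{\frac{2703}{2990} + \left(- \frac{21}{40} + \frac{1}{3} \cdot 0\right)} = \frac{1}{\frac{2703}{2990} + \left(- \frac{21}{40} + 0\right)} = \frac{1}{\frac{2703}{2990} - \frac{21}{40}} = \frac{1}{\frac{4533}{11960}} = \frac{11960}{4533}$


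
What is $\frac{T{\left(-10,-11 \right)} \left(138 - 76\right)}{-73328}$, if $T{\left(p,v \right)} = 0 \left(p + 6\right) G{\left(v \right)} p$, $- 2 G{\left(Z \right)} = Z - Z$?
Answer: $0$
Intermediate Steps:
$G{\left(Z \right)} = 0$ ($G{\left(Z \right)} = - \frac{Z - Z}{2} = \left(- \frac{1}{2}\right) 0 = 0$)
$T{\left(p,v \right)} = 0$ ($T{\left(p,v \right)} = 0 \left(p + 6\right) 0 p = 0 \left(6 + p\right) 0 = 0 \cdot 0 = 0$)
$\frac{T{\left(-10,-11 \right)} \left(138 - 76\right)}{-73328} = \frac{0 \left(138 - 76\right)}{-73328} = 0 \cdot 62 \left(- \frac{1}{73328}\right) = 0 \left(- \frac{1}{73328}\right) = 0$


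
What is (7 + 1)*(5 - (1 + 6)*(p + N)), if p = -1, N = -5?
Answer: 376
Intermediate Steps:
(7 + 1)*(5 - (1 + 6)*(p + N)) = (7 + 1)*(5 - (1 + 6)*(-1 - 5)) = 8*(5 - 7*(-6)) = 8*(5 - 1*(-42)) = 8*(5 + 42) = 8*47 = 376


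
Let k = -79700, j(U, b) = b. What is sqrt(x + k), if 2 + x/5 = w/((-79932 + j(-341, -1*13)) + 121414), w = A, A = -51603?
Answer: I*sqrt(15231803321705)/13823 ≈ 282.34*I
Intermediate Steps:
w = -51603
x = -224235/13823 (x = -10 + 5*(-51603/((-79932 - 1*13) + 121414)) = -10 + 5*(-51603/((-79932 - 13) + 121414)) = -10 + 5*(-51603/(-79945 + 121414)) = -10 + 5*(-51603/41469) = -10 + 5*(-51603*1/41469) = -10 + 5*(-17201/13823) = -10 - 86005/13823 = -224235/13823 ≈ -16.222)
sqrt(x + k) = sqrt(-224235/13823 - 79700) = sqrt(-1101917335/13823) = I*sqrt(15231803321705)/13823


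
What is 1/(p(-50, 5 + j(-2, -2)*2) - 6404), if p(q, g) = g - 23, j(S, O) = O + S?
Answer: -1/6430 ≈ -0.00015552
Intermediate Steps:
p(q, g) = -23 + g
1/(p(-50, 5 + j(-2, -2)*2) - 6404) = 1/((-23 + (5 + (-2 - 2)*2)) - 6404) = 1/((-23 + (5 - 4*2)) - 6404) = 1/((-23 + (5 - 8)) - 6404) = 1/((-23 - 3) - 6404) = 1/(-26 - 6404) = 1/(-6430) = -1/6430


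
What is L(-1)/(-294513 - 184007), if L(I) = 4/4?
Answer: -1/478520 ≈ -2.0898e-6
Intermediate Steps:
L(I) = 1 (L(I) = 4*(¼) = 1)
L(-1)/(-294513 - 184007) = 1/(-294513 - 184007) = 1/(-478520) = 1*(-1/478520) = -1/478520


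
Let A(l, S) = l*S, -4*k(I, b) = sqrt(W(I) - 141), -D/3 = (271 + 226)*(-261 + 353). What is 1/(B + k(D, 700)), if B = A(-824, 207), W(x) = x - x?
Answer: -909696/155165027375 + 4*I*sqrt(141)/465495082125 ≈ -5.8628e-6 + 1.0204e-10*I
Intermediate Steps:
W(x) = 0
D = -137172 (D = -3*(271 + 226)*(-261 + 353) = -1491*92 = -3*45724 = -137172)
k(I, b) = -I*sqrt(141)/4 (k(I, b) = -sqrt(0 - 141)/4 = -I*sqrt(141)/4)
A(l, S) = S*l
B = -170568 (B = 207*(-824) = -170568)
1/(B + k(D, 700)) = 1/(-170568 - I*sqrt(141)/4)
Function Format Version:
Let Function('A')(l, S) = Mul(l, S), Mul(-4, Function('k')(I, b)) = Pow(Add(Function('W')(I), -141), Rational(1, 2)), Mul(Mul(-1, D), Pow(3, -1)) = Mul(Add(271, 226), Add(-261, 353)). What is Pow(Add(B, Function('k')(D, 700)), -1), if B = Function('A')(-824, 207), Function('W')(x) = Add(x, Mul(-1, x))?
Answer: Add(Rational(-909696, 155165027375), Mul(Rational(4, 465495082125), I, Pow(141, Rational(1, 2)))) ≈ Add(-5.8628e-6, Mul(1.0204e-10, I))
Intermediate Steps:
Function('W')(x) = 0
D = -137172 (D = Mul(-3, Mul(Add(271, 226), Add(-261, 353))) = Mul(-3, Mul(497, 92)) = Mul(-3, 45724) = -137172)
Function('k')(I, b) = Mul(Rational(-1, 4), I, Pow(141, Rational(1, 2))) (Function('k')(I, b) = Mul(Rational(-1, 4), Pow(Add(0, -141), Rational(1, 2))) = Mul(Rational(-1, 4), Pow(-141, Rational(1, 2))) = Mul(Rational(-1, 4), Mul(I, Pow(141, Rational(1, 2)))) = Mul(Rational(-1, 4), I, Pow(141, Rational(1, 2))))
Function('A')(l, S) = Mul(S, l)
B = -170568 (B = Mul(207, -824) = -170568)
Pow(Add(B, Function('k')(D, 700)), -1) = Pow(Add(-170568, Mul(Rational(-1, 4), I, Pow(141, Rational(1, 2)))), -1)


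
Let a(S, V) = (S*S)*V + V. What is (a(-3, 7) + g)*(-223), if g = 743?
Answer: -181299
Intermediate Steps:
a(S, V) = V + V*S**2 (a(S, V) = S**2*V + V = V*S**2 + V = V + V*S**2)
(a(-3, 7) + g)*(-223) = (7*(1 + (-3)**2) + 743)*(-223) = (7*(1 + 9) + 743)*(-223) = (7*10 + 743)*(-223) = (70 + 743)*(-223) = 813*(-223) = -181299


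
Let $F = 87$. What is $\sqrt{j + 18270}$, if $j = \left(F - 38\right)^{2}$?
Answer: $\sqrt{20671} \approx 143.77$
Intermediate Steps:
$j = 2401$ ($j = \left(87 - 38\right)^{2} = 49^{2} = 2401$)
$\sqrt{j + 18270} = \sqrt{2401 + 18270} = \sqrt{20671}$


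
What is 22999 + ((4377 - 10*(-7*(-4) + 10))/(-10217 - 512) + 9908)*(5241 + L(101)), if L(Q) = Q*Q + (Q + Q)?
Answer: 1663187295411/10729 ≈ 1.5502e+8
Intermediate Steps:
L(Q) = Q**2 + 2*Q
22999 + ((4377 - 10*(-7*(-4) + 10))/(-10217 - 512) + 9908)*(5241 + L(101)) = 22999 + ((4377 - 10*(-7*(-4) + 10))/(-10217 - 512) + 9908)*(5241 + 101*(2 + 101)) = 22999 + ((4377 - 10*(28 + 10))/(-10729) + 9908)*(5241 + 101*103) = 22999 + ((4377 - 10*38)*(-1/10729) + 9908)*(5241 + 10403) = 22999 + ((4377 - 380)*(-1/10729) + 9908)*15644 = 22999 + (3997*(-1/10729) + 9908)*15644 = 22999 + (-3997/10729 + 9908)*15644 = 22999 + (106298935/10729)*15644 = 22999 + 1662940539140/10729 = 1663187295411/10729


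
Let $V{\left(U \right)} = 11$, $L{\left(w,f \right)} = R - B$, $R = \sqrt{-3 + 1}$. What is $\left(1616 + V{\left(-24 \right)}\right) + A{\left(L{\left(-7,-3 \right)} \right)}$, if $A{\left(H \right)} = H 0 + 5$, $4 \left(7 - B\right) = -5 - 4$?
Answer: $1632$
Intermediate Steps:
$B = \frac{37}{4}$ ($B = 7 - \frac{-5 - 4}{4} = 7 - - \frac{9}{4} = 7 + \frac{9}{4} = \frac{37}{4} \approx 9.25$)
$R = i \sqrt{2}$ ($R = \sqrt{-2} = i \sqrt{2} \approx 1.4142 i$)
$L{\left(w,f \right)} = - \frac{37}{4} + i \sqrt{2}$ ($L{\left(w,f \right)} = i \sqrt{2} - \frac{37}{4} = - \frac{37}{4} + i \sqrt{2}$)
$A{\left(H \right)} = 5$ ($A{\left(H \right)} = 0 + 5 = 5$)
$\left(1616 + V{\left(-24 \right)}\right) + A{\left(L{\left(-7,-3 \right)} \right)} = \left(1616 + 11\right) + 5 = 1627 + 5 = 1632$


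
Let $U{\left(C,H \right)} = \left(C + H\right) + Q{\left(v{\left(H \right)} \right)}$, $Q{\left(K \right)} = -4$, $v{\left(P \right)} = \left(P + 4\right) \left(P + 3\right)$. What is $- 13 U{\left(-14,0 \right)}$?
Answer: $234$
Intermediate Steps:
$v{\left(P \right)} = \left(3 + P\right) \left(4 + P\right)$ ($v{\left(P \right)} = \left(4 + P\right) \left(3 + P\right) = \left(3 + P\right) \left(4 + P\right)$)
$U{\left(C,H \right)} = -4 + C + H$ ($U{\left(C,H \right)} = \left(C + H\right) - 4 = -4 + C + H$)
$- 13 U{\left(-14,0 \right)} = - 13 \left(-4 - 14 + 0\right) = \left(-13\right) \left(-18\right) = 234$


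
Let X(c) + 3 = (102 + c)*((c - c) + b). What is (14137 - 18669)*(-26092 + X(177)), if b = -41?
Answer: 170104088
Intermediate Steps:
X(c) = -4185 - 41*c (X(c) = -3 + (102 + c)*((c - c) - 41) = -3 + (102 + c)*(0 - 41) = -3 + (102 + c)*(-41) = -3 + (-4182 - 41*c) = -4185 - 41*c)
(14137 - 18669)*(-26092 + X(177)) = (14137 - 18669)*(-26092 + (-4185 - 41*177)) = -4532*(-26092 + (-4185 - 7257)) = -4532*(-26092 - 11442) = -4532*(-37534) = 170104088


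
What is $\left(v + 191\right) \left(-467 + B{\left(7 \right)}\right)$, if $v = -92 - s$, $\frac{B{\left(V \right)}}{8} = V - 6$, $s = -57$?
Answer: $-71604$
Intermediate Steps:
$B{\left(V \right)} = -48 + 8 V$ ($B{\left(V \right)} = 8 \left(V - 6\right) = 8 \left(-6 + V\right) = -48 + 8 V$)
$v = -35$ ($v = -92 - -57 = -92 + 57 = -35$)
$\left(v + 191\right) \left(-467 + B{\left(7 \right)}\right) = \left(-35 + 191\right) \left(-467 + \left(-48 + 8 \cdot 7\right)\right) = 156 \left(-467 + \left(-48 + 56\right)\right) = 156 \left(-467 + 8\right) = 156 \left(-459\right) = -71604$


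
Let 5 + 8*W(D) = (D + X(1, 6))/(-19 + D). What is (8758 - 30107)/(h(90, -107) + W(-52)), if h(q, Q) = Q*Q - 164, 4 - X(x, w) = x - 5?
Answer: -12126232/6409569 ≈ -1.8919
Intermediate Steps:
X(x, w) = 9 - x (X(x, w) = 4 - (x - 5) = 4 - (-5 + x) = 4 + (5 - x) = 9 - x)
h(q, Q) = -164 + Q**2 (h(q, Q) = Q**2 - 164 = -164 + Q**2)
W(D) = -5/8 + (8 + D)/(8*(-19 + D)) (W(D) = -5/8 + ((D + (9 - 1*1))/(-19 + D))/8 = -5/8 + ((D + (9 - 1))/(-19 + D))/8 = -5/8 + ((D + 8)/(-19 + D))/8 = -5/8 + ((8 + D)/(-19 + D))/8 = -5/8 + (8 + D)/(8*(-19 + D)))
(8758 - 30107)/(h(90, -107) + W(-52)) = (8758 - 30107)/((-164 + (-107)**2) + (103 - 4*(-52))/(8*(-19 - 52))) = -21349/((-164 + 11449) + (1/8)*(103 + 208)/(-71)) = -21349/(11285 + (1/8)*(-1/71)*311) = -21349/(11285 - 311/568) = -21349/6409569/568 = -21349*568/6409569 = -12126232/6409569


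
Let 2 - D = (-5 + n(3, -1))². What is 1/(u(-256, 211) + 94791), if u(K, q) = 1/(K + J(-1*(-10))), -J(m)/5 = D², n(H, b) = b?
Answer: 6036/572158475 ≈ 1.0550e-5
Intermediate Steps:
D = -34 (D = 2 - (-5 - 1)² = 2 - 1*(-6)² = 2 - 1*36 = 2 - 36 = -34)
J(m) = -5780 (J(m) = -5*(-34)² = -5*1156 = -5780)
u(K, q) = 1/(-5780 + K) (u(K, q) = 1/(K - 5780) = 1/(-5780 + K))
1/(u(-256, 211) + 94791) = 1/(1/(-5780 - 256) + 94791) = 1/(1/(-6036) + 94791) = 1/(-1/6036 + 94791) = 1/(572158475/6036) = 6036/572158475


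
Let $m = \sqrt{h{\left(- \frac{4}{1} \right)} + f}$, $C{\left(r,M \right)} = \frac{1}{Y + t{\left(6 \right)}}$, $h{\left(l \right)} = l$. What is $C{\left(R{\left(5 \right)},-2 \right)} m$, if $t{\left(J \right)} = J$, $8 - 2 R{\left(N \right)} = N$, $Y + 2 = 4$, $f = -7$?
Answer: $\frac{i \sqrt{11}}{8} \approx 0.41458 i$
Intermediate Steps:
$Y = 2$ ($Y = -2 + 4 = 2$)
$R{\left(N \right)} = 4 - \frac{N}{2}$
$C{\left(r,M \right)} = \frac{1}{8}$ ($C{\left(r,M \right)} = \frac{1}{2 + 6} = \frac{1}{8}$)
$m = i \sqrt{11}$ ($m = \sqrt{- \frac{4}{1} - 7} = \sqrt{\left(-4\right) 1 - 7} = \sqrt{-4 - 7} = \sqrt{-11} = i \sqrt{11} \approx 3.3166 i$)
$C{\left(R{\left(5 \right)},-2 \right)} m = \frac{i \sqrt{11}}{8}$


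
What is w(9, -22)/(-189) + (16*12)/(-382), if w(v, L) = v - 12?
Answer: -5857/12033 ≈ -0.48674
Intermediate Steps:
w(v, L) = -12 + v
w(9, -22)/(-189) + (16*12)/(-382) = (-12 + 9)/(-189) + (16*12)/(-382) = -3*(-1/189) + 192*(-1/382) = 1/63 - 96/191 = -5857/12033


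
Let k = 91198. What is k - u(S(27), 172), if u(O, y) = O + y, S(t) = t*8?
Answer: 90810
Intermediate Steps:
S(t) = 8*t
k - u(S(27), 172) = 91198 - (8*27 + 172) = 91198 - (216 + 172) = 91198 - 1*388 = 91198 - 388 = 90810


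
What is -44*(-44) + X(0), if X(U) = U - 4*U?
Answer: 1936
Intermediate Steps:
X(U) = -3*U
-44*(-44) + X(0) = -44*(-44) - 3*0 = 1936 + 0 = 1936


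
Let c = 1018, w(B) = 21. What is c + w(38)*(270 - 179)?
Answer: 2929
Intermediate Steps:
c + w(38)*(270 - 179) = 1018 + 21*(270 - 179) = 1018 + 21*91 = 1018 + 1911 = 2929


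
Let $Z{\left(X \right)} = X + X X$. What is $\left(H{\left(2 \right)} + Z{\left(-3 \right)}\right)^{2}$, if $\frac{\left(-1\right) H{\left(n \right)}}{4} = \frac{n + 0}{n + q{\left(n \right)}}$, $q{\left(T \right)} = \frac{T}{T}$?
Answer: $\frac{100}{9} \approx 11.111$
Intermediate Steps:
$q{\left(T \right)} = 1$
$Z{\left(X \right)} = X + X^{2}$
$H{\left(n \right)} = - \frac{4 n}{1 + n}$ ($H{\left(n \right)} = - 4 \frac{n + 0}{n + 1} = - 4 \frac{n}{1 + n} = - \frac{4 n}{1 + n}$)
$\left(H{\left(2 \right)} + Z{\left(-3 \right)}\right)^{2} = \left(\left(-4\right) 2 \frac{1}{1 + 2} - 3 \left(1 - 3\right)\right)^{2} = \left(\left(-4\right) 2 \cdot \frac{1}{3} - -6\right)^{2} = \left(\left(-4\right) 2 \cdot \frac{1}{3} + 6\right)^{2} = \left(- \frac{8}{3} + 6\right)^{2} = \left(\frac{10}{3}\right)^{2} = \frac{100}{9}$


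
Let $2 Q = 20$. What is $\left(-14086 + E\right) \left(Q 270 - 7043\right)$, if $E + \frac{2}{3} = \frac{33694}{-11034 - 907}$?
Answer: $\frac{2192032583506}{35823} \approx 6.1191 \cdot 10^{7}$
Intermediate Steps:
$Q = 10$ ($Q = \frac{1}{2} \cdot 20 = 10$)
$E = - \frac{124964}{35823}$ ($E = - \frac{2}{3} + \frac{33694}{-11034 - 907} = - \frac{2}{3} + \frac{33694}{-11941} = - \frac{2}{3} + 33694 \left(- \frac{1}{11941}\right) = - \frac{2}{3} - \frac{33694}{11941} = - \frac{124964}{35823} \approx -3.4884$)
$\left(-14086 + E\right) \left(Q 270 - 7043\right) = \left(-14086 - \frac{124964}{35823}\right) \left(10 \cdot 270 - 7043\right) = - \frac{504727742 \left(2700 - 7043\right)}{35823} = \left(- \frac{504727742}{35823}\right) \left(-4343\right) = \frac{2192032583506}{35823}$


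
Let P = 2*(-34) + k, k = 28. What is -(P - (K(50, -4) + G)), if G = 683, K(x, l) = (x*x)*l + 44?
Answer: -9233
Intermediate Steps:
K(x, l) = 44 + l*x**2 (K(x, l) = x**2*l + 44 = l*x**2 + 44 = 44 + l*x**2)
P = -40 (P = 2*(-34) + 28 = -68 + 28 = -40)
-(P - (K(50, -4) + G)) = -(-40 - ((44 - 4*50**2) + 683)) = -(-40 - ((44 - 4*2500) + 683)) = -(-40 - ((44 - 10000) + 683)) = -(-40 - (-9956 + 683)) = -(-40 - 1*(-9273)) = -(-40 + 9273) = -1*9233 = -9233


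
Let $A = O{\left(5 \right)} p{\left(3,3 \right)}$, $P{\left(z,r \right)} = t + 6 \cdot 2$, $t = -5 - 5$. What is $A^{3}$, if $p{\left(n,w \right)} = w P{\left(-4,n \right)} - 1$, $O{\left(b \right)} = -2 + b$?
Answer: $3375$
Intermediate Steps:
$t = -10$
$P{\left(z,r \right)} = 2$ ($P{\left(z,r \right)} = -10 + 6 \cdot 2 = -10 + 12 = 2$)
$p{\left(n,w \right)} = -1 + 2 w$ ($p{\left(n,w \right)} = w 2 - 1 = 2 w - 1 = -1 + 2 w$)
$A = 15$ ($A = \left(-2 + 5\right) \left(-1 + 2 \cdot 3\right) = 3 \left(-1 + 6\right) = 3 \cdot 5 = 15$)
$A^{3} = 15^{3} = 3375$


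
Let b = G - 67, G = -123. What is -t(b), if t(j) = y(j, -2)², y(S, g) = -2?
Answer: -4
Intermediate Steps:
b = -190 (b = -123 - 67 = -190)
t(j) = 4 (t(j) = (-2)² = 4)
-t(b) = -1*4 = -4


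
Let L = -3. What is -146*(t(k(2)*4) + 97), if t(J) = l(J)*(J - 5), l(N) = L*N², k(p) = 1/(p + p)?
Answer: -15914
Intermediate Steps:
k(p) = 1/(2*p)
l(N) = -3*N²
t(J) = -3*J²*(-5 + J) (t(J) = (-3*J²)*(J - 5) = (-3*J²)*(-5 + J) = -3*J²*(-5 + J))
-146*(t(k(2)*4) + 97) = -146*(3*(((½)/2)*4)²*(5 - (½)/2*4) + 97) = -146*(3*(((½)*(½))*4)²*(5 - (½)*(½)*4) + 97) = -146*(3*((¼)*4)²*(5 - 4/4) + 97) = -146*(3*1²*(5 - 1*1) + 97) = -146*(3*1*(5 - 1) + 97) = -146*(3*1*4 + 97) = -146*(12 + 97) = -146*109 = -15914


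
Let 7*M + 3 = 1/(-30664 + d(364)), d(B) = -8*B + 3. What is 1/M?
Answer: -235011/100720 ≈ -2.3333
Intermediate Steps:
d(B) = 3 - 8*B
M = -100720/235011 (M = -3/7 + 1/(7*(-30664 + (3 - 8*364))) = -3/7 + 1/(7*(-30664 + (3 - 2912))) = -3/7 + 1/(7*(-30664 - 2909)) = -3/7 + (1/7)/(-33573) = -3/7 + (1/7)*(-1/33573) = -3/7 - 1/235011 = -100720/235011 ≈ -0.42858)
1/M = 1/(-100720/235011) = -235011/100720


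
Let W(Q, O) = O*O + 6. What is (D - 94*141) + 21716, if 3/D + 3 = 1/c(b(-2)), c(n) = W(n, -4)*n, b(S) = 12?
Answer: 6692650/791 ≈ 8461.0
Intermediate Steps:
W(Q, O) = 6 + O² (W(Q, O) = O² + 6 = 6 + O²)
c(n) = 22*n (c(n) = (6 + (-4)²)*n = (6 + 16)*n = 22*n)
D = -792/791 (D = 3/(-3 + 1/(22*12)) = 3/(-3 + 1/264) = 3/(-791/264) = 3*(-264/791) = -792/791 ≈ -1.0013)
(D - 94*141) + 21716 = (-792/791 - 94*141) + 21716 = (-792/791 - 13254) + 21716 = -10484706/791 + 21716 = 6692650/791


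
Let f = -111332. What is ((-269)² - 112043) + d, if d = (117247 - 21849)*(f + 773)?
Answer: -10547147164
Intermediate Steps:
d = -10547107482 (d = (117247 - 21849)*(-111332 + 773) = 95398*(-110559) = -10547107482)
((-269)² - 112043) + d = ((-269)² - 112043) - 10547107482 = (72361 - 112043) - 10547107482 = -39682 - 10547107482 = -10547147164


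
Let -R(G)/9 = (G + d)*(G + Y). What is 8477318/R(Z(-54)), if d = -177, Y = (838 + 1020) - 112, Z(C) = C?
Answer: 4238659/1758834 ≈ 2.4099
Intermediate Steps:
Y = 1746 (Y = 1858 - 112 = 1746)
R(G) = -9*(-177 + G)*(1746 + G) (R(G) = -9*(G - 177)*(G + 1746) = -9*(-177 + G)*(1746 + G))
8477318/R(Z(-54)) = 8477318/(2781378 - 14121*(-54) - 9*(-54)**2) = 8477318/(2781378 + 762534 - 9*2916) = 8477318/(2781378 + 762534 - 26244) = 8477318/3517668 = 8477318*(1/3517668) = 4238659/1758834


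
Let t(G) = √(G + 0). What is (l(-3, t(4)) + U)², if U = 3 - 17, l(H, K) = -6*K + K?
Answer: 576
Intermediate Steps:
t(G) = √G
l(H, K) = -5*K
U = -14
(l(-3, t(4)) + U)² = (-5*√4 - 14)² = (-5*2 - 14)² = (-10 - 14)² = (-24)² = 576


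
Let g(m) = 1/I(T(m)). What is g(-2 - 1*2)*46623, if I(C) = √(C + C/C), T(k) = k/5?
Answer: 46623*√5 ≈ 1.0425e+5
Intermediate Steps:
T(k) = k/5 (T(k) = k*(⅕) = k/5)
I(C) = √(1 + C) (I(C) = √(C + 1) = √(1 + C))
g(m) = (1 + m/5)^(-½) (g(m) = 1/(√(1 + m/5)) = (1 + m/5)^(-½))
g(-2 - 1*2)*46623 = (√5/√(5 + (-2 - 1*2)))*46623 = (√5/√(5 + (-2 - 2)))*46623 = (√5/√(5 - 4))*46623 = (√5/√1)*46623 = (√5*1)*46623 = √5*46623 = 46623*√5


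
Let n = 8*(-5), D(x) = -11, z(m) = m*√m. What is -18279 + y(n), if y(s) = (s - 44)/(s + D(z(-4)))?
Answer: -310715/17 ≈ -18277.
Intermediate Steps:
z(m) = m^(3/2)
n = -40
y(s) = (-44 + s)/(-11 + s) (y(s) = (s - 44)/(s - 11) = (-44 + s)/(-11 + s))
-18279 + y(n) = -18279 + (-44 - 40)/(-11 - 40) = -18279 - 84/(-51) = -18279 - 1/51*(-84) = -18279 + 28/17 = -310715/17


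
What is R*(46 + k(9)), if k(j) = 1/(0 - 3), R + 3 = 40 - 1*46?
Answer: -411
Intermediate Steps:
R = -9 (R = -3 + (40 - 1*46) = -3 + (40 - 46) = -3 - 6 = -9)
k(j) = -1/3 (k(j) = 1/(-3) = -1/3)
R*(46 + k(9)) = -9*(46 - 1/3) = -9*137/3 = -411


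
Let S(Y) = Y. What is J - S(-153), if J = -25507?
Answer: -25354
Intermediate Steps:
J - S(-153) = -25507 - 1*(-153) = -25507 + 153 = -25354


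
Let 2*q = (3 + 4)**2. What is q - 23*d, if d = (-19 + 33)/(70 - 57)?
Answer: -7/26 ≈ -0.26923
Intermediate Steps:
d = 14/13 ≈ 1.0769
q = 49/2 (q = (3 + 4)**2/2 = (1/2)*7**2 = (1/2)*49 = 49/2 ≈ 24.500)
q - 23*d = 49/2 - 23*14/13 = 49/2 - 322/13 = -7/26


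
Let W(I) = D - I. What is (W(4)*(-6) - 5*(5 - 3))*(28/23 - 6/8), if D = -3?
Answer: 344/23 ≈ 14.957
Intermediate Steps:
W(I) = -3 - I
(W(4)*(-6) - 5*(5 - 3))*(28/23 - 6/8) = ((-3 - 1*4)*(-6) - 5*(5 - 3))*(28/23 - 6/8) = ((-3 - 4)*(-6) - 5*2)*(28*(1/23) - 6*⅛) = (-7*(-6) - 10)*(28/23 - ¾) = (42 - 10)*(43/92) = 32*(43/92) = 344/23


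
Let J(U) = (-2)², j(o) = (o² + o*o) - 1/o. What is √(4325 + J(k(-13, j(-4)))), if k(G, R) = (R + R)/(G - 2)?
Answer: 3*√481 ≈ 65.795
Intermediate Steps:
j(o) = -1/o + 2*o² (j(o) = (o² + o²) - 1/o = 2*o² - 1/o = -1/o + 2*o²)
k(G, R) = 2*R/(-2 + G) (k(G, R) = (2*R)/(-2 + G) = 2*R/(-2 + G))
J(U) = 4
√(4325 + J(k(-13, j(-4)))) = √(4325 + 4) = √4329 = 3*√481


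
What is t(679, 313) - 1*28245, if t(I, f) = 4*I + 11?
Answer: -25518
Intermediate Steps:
t(I, f) = 11 + 4*I
t(679, 313) - 1*28245 = (11 + 4*679) - 1*28245 = (11 + 2716) - 28245 = 2727 - 28245 = -25518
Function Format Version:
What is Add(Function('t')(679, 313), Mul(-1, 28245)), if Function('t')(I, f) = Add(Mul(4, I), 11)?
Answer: -25518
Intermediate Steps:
Function('t')(I, f) = Add(11, Mul(4, I))
Add(Function('t')(679, 313), Mul(-1, 28245)) = Add(Add(11, Mul(4, 679)), Mul(-1, 28245)) = Add(Add(11, 2716), -28245) = Add(2727, -28245) = -25518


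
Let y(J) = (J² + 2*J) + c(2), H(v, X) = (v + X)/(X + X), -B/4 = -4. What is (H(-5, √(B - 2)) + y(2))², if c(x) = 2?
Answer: 6199/56 - 15*√14/4 ≈ 96.665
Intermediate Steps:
B = 16 (B = -4*(-4) = 16)
H(v, X) = (X + v)/(2*X) (H(v, X) = (X + v)/((2*X)) = (X + v)*(1/(2*X)) = (X + v)/(2*X))
y(J) = 2 + J² + 2*J (y(J) = (J² + 2*J) + 2 = 2 + J² + 2*J)
(H(-5, √(B - 2)) + y(2))² = ((√(16 - 2) - 5)/(2*(√(16 - 2))) + (2 + 2² + 2*2))² = ((√14 - 5)/(2*(√14)) + (2 + 4 + 4))² = ((√14/14)*(-5 + √14)/2 + 10)² = (√14*(-5 + √14)/28 + 10)² = (10 + √14*(-5 + √14)/28)²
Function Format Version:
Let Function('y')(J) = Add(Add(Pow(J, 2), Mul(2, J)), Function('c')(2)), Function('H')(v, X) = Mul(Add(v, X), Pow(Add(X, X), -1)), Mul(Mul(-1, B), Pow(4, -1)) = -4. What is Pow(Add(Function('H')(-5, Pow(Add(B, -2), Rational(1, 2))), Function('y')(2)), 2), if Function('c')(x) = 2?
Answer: Add(Rational(6199, 56), Mul(Rational(-15, 4), Pow(14, Rational(1, 2)))) ≈ 96.665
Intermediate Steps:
B = 16 (B = Mul(-4, -4) = 16)
Function('H')(v, X) = Mul(Rational(1, 2), Pow(X, -1), Add(X, v)) (Function('H')(v, X) = Mul(Add(X, v), Pow(Mul(2, X), -1)) = Mul(Add(X, v), Mul(Rational(1, 2), Pow(X, -1))) = Mul(Rational(1, 2), Pow(X, -1), Add(X, v)))
Function('y')(J) = Add(2, Pow(J, 2), Mul(2, J)) (Function('y')(J) = Add(Add(Pow(J, 2), Mul(2, J)), 2) = Add(2, Pow(J, 2), Mul(2, J)))
Pow(Add(Function('H')(-5, Pow(Add(B, -2), Rational(1, 2))), Function('y')(2)), 2) = Pow(Add(Mul(Rational(1, 2), Pow(Pow(Add(16, -2), Rational(1, 2)), -1), Add(Pow(Add(16, -2), Rational(1, 2)), -5)), Add(2, Pow(2, 2), Mul(2, 2))), 2) = Pow(Add(Mul(Rational(1, 2), Pow(Pow(14, Rational(1, 2)), -1), Add(Pow(14, Rational(1, 2)), -5)), Add(2, 4, 4)), 2) = Pow(Add(Mul(Rational(1, 2), Mul(Rational(1, 14), Pow(14, Rational(1, 2))), Add(-5, Pow(14, Rational(1, 2)))), 10), 2) = Pow(Add(Mul(Rational(1, 28), Pow(14, Rational(1, 2)), Add(-5, Pow(14, Rational(1, 2)))), 10), 2) = Pow(Add(10, Mul(Rational(1, 28), Pow(14, Rational(1, 2)), Add(-5, Pow(14, Rational(1, 2))))), 2)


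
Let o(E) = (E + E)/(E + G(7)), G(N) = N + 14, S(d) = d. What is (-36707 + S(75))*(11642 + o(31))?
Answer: -5544674468/13 ≈ -4.2651e+8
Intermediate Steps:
G(N) = 14 + N
o(E) = 2*E/(21 + E) (o(E) = (E + E)/(E + (14 + 7)) = (2*E)/(E + 21) = (2*E)/(21 + E) = 2*E/(21 + E))
(-36707 + S(75))*(11642 + o(31)) = (-36707 + 75)*(11642 + 2*31/(21 + 31)) = -36632*(11642 + 2*31/52) = -36632*(11642 + 2*31*(1/52)) = -36632*(11642 + 31/26) = -36632*302723/26 = -5544674468/13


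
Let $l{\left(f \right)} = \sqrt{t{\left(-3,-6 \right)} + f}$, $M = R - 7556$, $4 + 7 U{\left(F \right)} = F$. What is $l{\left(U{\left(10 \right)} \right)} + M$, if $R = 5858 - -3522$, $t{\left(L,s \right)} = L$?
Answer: $1824 + \frac{i \sqrt{105}}{7} \approx 1824.0 + 1.4639 i$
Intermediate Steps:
$U{\left(F \right)} = - \frac{4}{7} + \frac{F}{7}$
$R = 9380$ ($R = 5858 + 3522 = 9380$)
$M = 1824$ ($M = 9380 - 7556 = 1824$)
$l{\left(f \right)} = \sqrt{-3 + f}$
$l{\left(U{\left(10 \right)} \right)} + M = \sqrt{-3 + \left(- \frac{4}{7} + \frac{1}{7} \cdot 10\right)} + 1824 = \sqrt{-3 + \left(- \frac{4}{7} + \frac{10}{7}\right)} + 1824 = \sqrt{-3 + \frac{6}{7}} + 1824 = \sqrt{- \frac{15}{7}} + 1824 = \frac{i \sqrt{105}}{7} + 1824 = 1824 + \frac{i \sqrt{105}}{7}$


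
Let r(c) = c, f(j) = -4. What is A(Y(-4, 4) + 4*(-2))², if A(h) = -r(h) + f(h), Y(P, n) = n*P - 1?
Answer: 441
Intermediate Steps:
Y(P, n) = -1 + P*n (Y(P, n) = P*n - 1 = -1 + P*n)
A(h) = -4 - h (A(h) = -h - 4 = -4 - h)
A(Y(-4, 4) + 4*(-2))² = (-4 - ((-1 - 4*4) + 4*(-2)))² = (-4 - ((-1 - 16) - 8))² = (-4 - (-17 - 8))² = (-4 - 1*(-25))² = (-4 + 25)² = 21² = 441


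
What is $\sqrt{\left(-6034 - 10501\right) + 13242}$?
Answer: $i \sqrt{3293} \approx 57.385 i$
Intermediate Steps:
$\sqrt{\left(-6034 - 10501\right) + 13242} = \sqrt{-16535 + 13242} = \sqrt{-3293} = i \sqrt{3293}$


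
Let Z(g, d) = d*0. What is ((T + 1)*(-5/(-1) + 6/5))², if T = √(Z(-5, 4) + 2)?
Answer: 2883/25 + 1922*√2/25 ≈ 224.04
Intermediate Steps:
Z(g, d) = 0
T = √2 (T = √(0 + 2) = √2 ≈ 1.4142)
((T + 1)*(-5/(-1) + 6/5))² = ((√2 + 1)*(-5/(-1) + 6/5))² = ((1 + √2)*(-5*(-1) + 6*(⅕)))² = ((1 + √2)*(5 + 6/5))² = ((1 + √2)*(31/5))² = (31/5 + 31*√2/5)²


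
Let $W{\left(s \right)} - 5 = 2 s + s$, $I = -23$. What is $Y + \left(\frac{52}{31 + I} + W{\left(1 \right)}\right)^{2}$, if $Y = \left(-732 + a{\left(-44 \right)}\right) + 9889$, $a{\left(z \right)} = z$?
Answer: $\frac{37293}{4} \approx 9323.3$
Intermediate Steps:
$W{\left(s \right)} = 5 + 3 s$ ($W{\left(s \right)} = 5 + \left(2 s + s\right) = 5 + 3 s$)
$Y = 9113$ ($Y = \left(-732 - 44\right) + 9889 = -776 + 9889 = 9113$)
$Y + \left(\frac{52}{31 + I} + W{\left(1 \right)}\right)^{2} = 9113 + \left(\frac{52}{31 - 23} + \left(5 + 3 \cdot 1\right)\right)^{2} = 9113 + \left(\frac{52}{8} + \left(5 + 3\right)\right)^{2} = 9113 + \left(52 \cdot \frac{1}{8} + 8\right)^{2} = 9113 + \left(\frac{13}{2} + 8\right)^{2} = 9113 + \left(\frac{29}{2}\right)^{2} = 9113 + \frac{841}{4} = \frac{37293}{4}$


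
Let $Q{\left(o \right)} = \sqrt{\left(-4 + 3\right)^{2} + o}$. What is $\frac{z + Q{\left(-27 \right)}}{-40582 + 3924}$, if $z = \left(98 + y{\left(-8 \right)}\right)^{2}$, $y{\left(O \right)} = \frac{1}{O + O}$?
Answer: $- \frac{2455489}{9384448} - \frac{i \sqrt{26}}{36658} \approx -0.26166 - 0.0001391 i$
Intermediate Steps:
$y{\left(O \right)} = \frac{1}{2 O}$
$Q{\left(o \right)} = \sqrt{1 + o}$ ($Q{\left(o \right)} = \sqrt{\left(-1\right)^{2} + o} = \sqrt{1 + o}$)
$z = \frac{2455489}{256}$ ($z = \left(98 + \frac{1}{2 \left(-8\right)}\right)^{2} = \left(98 + \frac{1}{2} \left(- \frac{1}{8}\right)\right)^{2} = \left(98 - \frac{1}{16}\right)^{2} = \left(\frac{1567}{16}\right)^{2} = \frac{2455489}{256} \approx 9591.8$)
$\frac{z + Q{\left(-27 \right)}}{-40582 + 3924} = \frac{\frac{2455489}{256} + \sqrt{1 - 27}}{-40582 + 3924} = \frac{\frac{2455489}{256} + \sqrt{-26}}{-36658} = \left(\frac{2455489}{256} + i \sqrt{26}\right) \left(- \frac{1}{36658}\right) = - \frac{2455489}{9384448} - \frac{i \sqrt{26}}{36658}$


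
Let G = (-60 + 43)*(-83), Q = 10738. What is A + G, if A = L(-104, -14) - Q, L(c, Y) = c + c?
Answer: -9535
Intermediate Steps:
L(c, Y) = 2*c
G = 1411 (G = -17*(-83) = 1411)
A = -10946 (A = 2*(-104) - 1*10738 = -208 - 10738 = -10946)
A + G = -10946 + 1411 = -9535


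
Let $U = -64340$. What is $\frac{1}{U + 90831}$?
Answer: $\frac{1}{26491} \approx 3.7749 \cdot 10^{-5}$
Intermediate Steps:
$\frac{1}{U + 90831} = \frac{1}{-64340 + 90831} = \frac{1}{26491}$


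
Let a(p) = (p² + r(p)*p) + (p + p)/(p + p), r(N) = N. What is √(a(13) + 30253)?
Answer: 8*√478 ≈ 174.91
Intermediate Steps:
a(p) = 1 + 2*p² (a(p) = (p² + p*p) + (p + p)/(p + p) = (p² + p²) + (2*p)/((2*p)) = 2*p² + (2*p)*(1/(2*p)) = 2*p² + 1 = 1 + 2*p²)
√(a(13) + 30253) = √((1 + 2*13²) + 30253) = √((1 + 2*169) + 30253) = √((1 + 338) + 30253) = √(339 + 30253) = √30592 = 8*√478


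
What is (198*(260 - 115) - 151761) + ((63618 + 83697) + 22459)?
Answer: 46723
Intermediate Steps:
(198*(260 - 115) - 151761) + ((63618 + 83697) + 22459) = (198*145 - 151761) + (147315 + 22459) = (28710 - 151761) + 169774 = -123051 + 169774 = 46723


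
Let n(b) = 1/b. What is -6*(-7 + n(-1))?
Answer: 48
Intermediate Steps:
-6*(-7 + n(-1)) = -6*(-7 + 1/(-1)) = -6*(-7 - 1) = -6*(-8) = 48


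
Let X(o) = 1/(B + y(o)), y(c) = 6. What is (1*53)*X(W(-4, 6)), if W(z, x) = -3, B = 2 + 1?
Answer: 53/9 ≈ 5.8889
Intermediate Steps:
B = 3
X(o) = ⅑ (X(o) = 1/(3 + 6) = 1/9 = ⅑)
(1*53)*X(W(-4, 6)) = (1*53)*(⅑) = 53*(⅑) = 53/9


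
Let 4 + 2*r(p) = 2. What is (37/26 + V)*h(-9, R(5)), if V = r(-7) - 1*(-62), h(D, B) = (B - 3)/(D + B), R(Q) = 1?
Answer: 1623/104 ≈ 15.606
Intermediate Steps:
r(p) = -1 (r(p) = -2 + (1/2)*2 = -2 + 1 = -1)
h(D, B) = (-3 + B)/(B + D)
V = 61 (V = -1 - 1*(-62) = -1 + 62 = 61)
(37/26 + V)*h(-9, R(5)) = (37/26 + 61)*((-3 + 1)/(1 - 9)) = (37*(1/26) + 61)*(-2/(-8)) = (37/26 + 61)*(-1/8*(-2)) = (1623/26)*(1/4) = 1623/104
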